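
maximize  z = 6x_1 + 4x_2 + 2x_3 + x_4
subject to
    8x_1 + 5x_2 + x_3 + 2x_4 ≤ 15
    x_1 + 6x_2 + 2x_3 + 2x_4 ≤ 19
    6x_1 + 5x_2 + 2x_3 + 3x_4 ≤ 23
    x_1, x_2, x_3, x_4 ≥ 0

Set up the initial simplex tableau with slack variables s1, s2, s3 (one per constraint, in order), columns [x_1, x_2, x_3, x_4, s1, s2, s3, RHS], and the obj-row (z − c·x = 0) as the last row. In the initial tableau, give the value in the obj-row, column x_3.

-2

The obj-row carries the negated objective coefficients: the x_3 entry is -2.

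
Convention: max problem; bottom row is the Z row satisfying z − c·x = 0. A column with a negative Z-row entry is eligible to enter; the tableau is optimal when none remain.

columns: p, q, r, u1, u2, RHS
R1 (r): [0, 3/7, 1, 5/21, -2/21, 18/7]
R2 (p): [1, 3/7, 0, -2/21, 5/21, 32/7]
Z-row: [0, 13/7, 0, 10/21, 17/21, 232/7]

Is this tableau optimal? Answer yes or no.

yes

Every Z-row coefficient is ≥ 0, so the tableau is optimal.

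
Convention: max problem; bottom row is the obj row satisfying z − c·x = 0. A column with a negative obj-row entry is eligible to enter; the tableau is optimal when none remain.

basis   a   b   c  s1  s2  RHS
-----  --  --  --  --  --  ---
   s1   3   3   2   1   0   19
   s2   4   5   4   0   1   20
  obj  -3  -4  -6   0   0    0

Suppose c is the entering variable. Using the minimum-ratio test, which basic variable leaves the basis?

s2

Column c entries and ratios — s1: 19/2 = 19/2; s2: 20/4 = 5.
Smallest ratio is 5 in the row of s2, so s2 leaves.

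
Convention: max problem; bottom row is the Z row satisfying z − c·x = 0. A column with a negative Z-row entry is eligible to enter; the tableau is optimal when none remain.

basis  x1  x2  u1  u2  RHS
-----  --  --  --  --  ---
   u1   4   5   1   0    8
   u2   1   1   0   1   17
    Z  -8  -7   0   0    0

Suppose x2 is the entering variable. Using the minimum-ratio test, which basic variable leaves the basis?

u1

Column x2 entries and ratios — u1: 8/5 = 8/5; u2: 17/1 = 17.
Smallest ratio is 8/5 in the row of u1, so u1 leaves.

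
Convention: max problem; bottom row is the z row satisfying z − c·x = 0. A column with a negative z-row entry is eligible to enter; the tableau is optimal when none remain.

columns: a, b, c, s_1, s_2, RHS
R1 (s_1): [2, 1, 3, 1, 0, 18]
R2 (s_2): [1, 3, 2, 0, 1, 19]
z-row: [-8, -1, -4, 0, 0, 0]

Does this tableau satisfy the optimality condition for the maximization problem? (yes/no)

The z-row has a negative entry -8 in column a, so it is not optimal.

no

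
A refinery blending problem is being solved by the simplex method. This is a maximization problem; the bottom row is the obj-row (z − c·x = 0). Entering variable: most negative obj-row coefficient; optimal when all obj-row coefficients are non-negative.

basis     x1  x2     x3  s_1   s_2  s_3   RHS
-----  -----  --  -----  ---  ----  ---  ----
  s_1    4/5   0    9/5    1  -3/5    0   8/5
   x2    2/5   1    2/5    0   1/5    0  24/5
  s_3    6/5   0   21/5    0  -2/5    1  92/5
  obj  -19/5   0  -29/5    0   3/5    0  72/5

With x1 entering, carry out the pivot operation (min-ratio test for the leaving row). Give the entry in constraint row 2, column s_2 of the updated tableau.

1/2

Ratio test on column x1 — row 1: (8/5)/(4/5) = 2; row 2: (24/5)/(2/5) = 12; row 3: (92/5)/(6/5) = 46/3. Minimum is 2 at row 1 (s_1 leaves); pivot element 4/5.
Divide row 1 by 4/5; eliminate column x1 from the other rows.
Row 2 update in column s_2: 1/5 − (2/5)·(-3/4) = 1/2.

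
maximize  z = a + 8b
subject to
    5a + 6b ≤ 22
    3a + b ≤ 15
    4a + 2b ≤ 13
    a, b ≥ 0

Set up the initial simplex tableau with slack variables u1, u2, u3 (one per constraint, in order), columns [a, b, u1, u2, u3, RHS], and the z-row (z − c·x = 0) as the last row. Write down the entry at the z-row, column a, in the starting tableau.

-1

The z-row carries the negated objective coefficients: the a entry is -1.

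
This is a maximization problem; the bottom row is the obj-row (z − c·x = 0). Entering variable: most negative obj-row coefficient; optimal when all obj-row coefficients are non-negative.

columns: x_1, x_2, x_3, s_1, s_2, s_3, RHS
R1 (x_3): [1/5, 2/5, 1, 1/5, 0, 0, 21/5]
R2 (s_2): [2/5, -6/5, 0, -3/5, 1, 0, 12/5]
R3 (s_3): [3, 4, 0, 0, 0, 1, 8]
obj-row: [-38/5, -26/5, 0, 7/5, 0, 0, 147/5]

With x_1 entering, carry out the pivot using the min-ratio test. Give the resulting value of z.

149/3

Ratio test on column x_1 — row 1: (21/5)/(1/5) = 21; row 2: (12/5)/(2/5) = 6; row 3: 8/3 = 8/3. Minimum is 8/3 at row 3 (s_3 leaves); pivot element 3.
Pivot on row 3; the obj-row RHS becomes 147/5 − (-38/5)·(8/3) = 149/3.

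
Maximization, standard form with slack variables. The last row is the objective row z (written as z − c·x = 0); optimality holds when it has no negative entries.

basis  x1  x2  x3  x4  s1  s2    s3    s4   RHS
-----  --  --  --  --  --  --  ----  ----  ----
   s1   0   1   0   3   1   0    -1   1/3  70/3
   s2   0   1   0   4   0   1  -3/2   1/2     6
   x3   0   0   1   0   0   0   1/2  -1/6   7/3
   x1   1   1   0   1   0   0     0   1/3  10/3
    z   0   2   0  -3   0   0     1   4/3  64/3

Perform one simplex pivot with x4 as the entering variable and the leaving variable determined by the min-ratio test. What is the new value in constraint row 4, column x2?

3/4

Ratio test on column x4 — row 1: (70/3)/3 = 70/9; row 2: 6/4 = 3/2; row 3: entry 0 ≤ 0; row 4: (10/3)/1 = 10/3. Minimum is 3/2 at row 2 (s2 leaves); pivot element 4.
Divide row 2 by 4; eliminate column x4 from the other rows.
Row 4 update in column x2: 1 − 1·(1/4) = 3/4.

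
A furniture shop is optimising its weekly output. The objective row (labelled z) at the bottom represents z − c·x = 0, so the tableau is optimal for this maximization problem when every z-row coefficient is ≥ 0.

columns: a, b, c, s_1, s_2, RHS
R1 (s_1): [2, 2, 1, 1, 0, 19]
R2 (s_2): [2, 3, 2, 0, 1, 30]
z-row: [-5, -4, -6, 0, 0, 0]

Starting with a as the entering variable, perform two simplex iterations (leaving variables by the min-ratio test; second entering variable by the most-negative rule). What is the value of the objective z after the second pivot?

86

Ratio test on column a — row 1: 19/2 = 19/2; row 2: 30/2 = 15. Minimum is 19/2 at row 1 (s_1 leaves); pivot element 2.
Pivot on row 1; the z-row RHS becomes 0 − (-5)·(19/2) = 95/2.
Next entering variable (most negative z-row entry -7/2): c.
Ratio test on column c — row 1: (19/2)/(1/2) = 19; row 2: 11/1 = 11. Minimum is 11 at row 2 (s_2 leaves); pivot element 1.
After the second pivot the z-row RHS is 95/2 − (-7/2)·11 = 86.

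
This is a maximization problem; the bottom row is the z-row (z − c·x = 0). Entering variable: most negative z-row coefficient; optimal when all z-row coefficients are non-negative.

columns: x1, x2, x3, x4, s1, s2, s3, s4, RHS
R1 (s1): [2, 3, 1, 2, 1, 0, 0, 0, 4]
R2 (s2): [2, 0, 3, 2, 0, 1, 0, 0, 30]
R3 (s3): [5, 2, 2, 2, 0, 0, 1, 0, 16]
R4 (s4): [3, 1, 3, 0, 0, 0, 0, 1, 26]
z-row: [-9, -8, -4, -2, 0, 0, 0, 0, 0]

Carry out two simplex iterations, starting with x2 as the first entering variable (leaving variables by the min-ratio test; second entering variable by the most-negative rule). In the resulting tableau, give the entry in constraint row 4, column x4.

-3

Ratio test on column x2 — row 1: 4/3 = 4/3; row 2: entry 0 ≤ 0; row 3: 16/2 = 8; row 4: 26/1 = 26. Minimum is 4/3 at row 1 (s1 leaves); pivot element 3.
Divide row 1 by 3; eliminate column x2 from the other rows.
Second iteration: most negative z-row entry is -11/3 in column x1, so x1 enters.
Ratio test on column x1 — row 1: (4/3)/(2/3) = 2; row 2: 30/2 = 15; row 3: (40/3)/(11/3) = 40/11; row 4: (74/3)/(7/3) = 74/7. Minimum is 2 at row 1 (x2 leaves); pivot element 2/3.
Divide row 1 by 2/3; eliminate column x1 from the other rows.
After both pivots, the entry at constraint row 4, column x4 is -3.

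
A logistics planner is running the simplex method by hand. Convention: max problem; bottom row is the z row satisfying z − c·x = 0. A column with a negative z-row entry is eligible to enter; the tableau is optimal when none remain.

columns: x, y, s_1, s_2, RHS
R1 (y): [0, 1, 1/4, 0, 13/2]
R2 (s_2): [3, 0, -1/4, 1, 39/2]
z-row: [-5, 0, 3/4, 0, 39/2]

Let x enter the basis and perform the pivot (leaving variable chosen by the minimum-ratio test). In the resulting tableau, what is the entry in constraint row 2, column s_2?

Ratio test on column x — row 1: entry 0 ≤ 0; row 2: (39/2)/3 = 13/2. Minimum is 13/2 at row 2 (s_2 leaves); pivot element 3.
Divide row 2 by 3; eliminate column x from the other rows.
In the new row 2, the s_2 entry is the old entry divided by the pivot: 1/3 = 1/3.

1/3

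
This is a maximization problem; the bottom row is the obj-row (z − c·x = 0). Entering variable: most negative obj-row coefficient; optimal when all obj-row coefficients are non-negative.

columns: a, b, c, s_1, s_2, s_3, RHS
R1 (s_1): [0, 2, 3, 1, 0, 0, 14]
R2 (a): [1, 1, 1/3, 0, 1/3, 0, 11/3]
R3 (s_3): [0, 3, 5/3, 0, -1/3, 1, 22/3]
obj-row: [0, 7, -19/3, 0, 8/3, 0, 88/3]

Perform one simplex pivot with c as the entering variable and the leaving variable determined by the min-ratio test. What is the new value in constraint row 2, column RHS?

Ratio test on column c — row 1: 14/3 = 14/3; row 2: (11/3)/(1/3) = 11; row 3: (22/3)/(5/3) = 22/5. Minimum is 22/5 at row 3 (s_3 leaves); pivot element 5/3.
Divide row 3 by 5/3; eliminate column c from the other rows.
Row 2 update in column RHS: 11/3 − (1/3)·(22/5) = 11/5.

11/5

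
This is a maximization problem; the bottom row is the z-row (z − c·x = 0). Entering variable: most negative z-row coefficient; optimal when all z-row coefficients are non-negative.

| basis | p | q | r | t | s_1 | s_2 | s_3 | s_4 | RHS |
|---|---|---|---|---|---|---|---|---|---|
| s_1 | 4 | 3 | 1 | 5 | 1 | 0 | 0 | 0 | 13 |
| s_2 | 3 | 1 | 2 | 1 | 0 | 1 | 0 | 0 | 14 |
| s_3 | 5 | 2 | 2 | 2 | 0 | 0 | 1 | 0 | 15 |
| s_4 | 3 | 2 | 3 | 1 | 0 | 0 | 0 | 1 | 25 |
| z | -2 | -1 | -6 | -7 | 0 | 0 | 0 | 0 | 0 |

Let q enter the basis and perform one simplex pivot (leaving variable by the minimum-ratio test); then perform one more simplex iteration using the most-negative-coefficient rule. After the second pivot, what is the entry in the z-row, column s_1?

-5/2

Ratio test on column q — row 1: 13/3 = 13/3; row 2: 14/1 = 14; row 3: 15/2 = 15/2; row 4: 25/2 = 25/2. Minimum is 13/3 at row 1 (s_1 leaves); pivot element 3.
Divide row 1 by 3; eliminate column q from the other rows.
Second iteration: most negative z-row entry is -17/3 in column r, so r enters.
Ratio test on column r — row 1: (13/3)/(1/3) = 13; row 2: (29/3)/(5/3) = 29/5; row 3: (19/3)/(4/3) = 19/4; row 4: (49/3)/(7/3) = 7. Minimum is 19/4 at row 3 (s_3 leaves); pivot element 4/3.
Divide row 3 by 4/3; eliminate column r from the other rows.
After both pivots, the entry at the z-row, column s_1 is -5/2.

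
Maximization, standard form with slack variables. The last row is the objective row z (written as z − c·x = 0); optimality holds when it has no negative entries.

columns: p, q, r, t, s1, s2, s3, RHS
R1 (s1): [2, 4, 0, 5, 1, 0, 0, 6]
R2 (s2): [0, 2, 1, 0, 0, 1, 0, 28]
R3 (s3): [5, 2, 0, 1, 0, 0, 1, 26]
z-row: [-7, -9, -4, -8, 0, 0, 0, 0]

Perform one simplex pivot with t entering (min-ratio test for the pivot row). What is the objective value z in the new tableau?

Ratio test on column t — row 1: 6/5 = 6/5; row 2: entry 0 ≤ 0; row 3: 26/1 = 26. Minimum is 6/5 at row 1 (s1 leaves); pivot element 5.
Pivot on row 1; the z-row RHS becomes 0 − (-8)·(6/5) = 48/5.

48/5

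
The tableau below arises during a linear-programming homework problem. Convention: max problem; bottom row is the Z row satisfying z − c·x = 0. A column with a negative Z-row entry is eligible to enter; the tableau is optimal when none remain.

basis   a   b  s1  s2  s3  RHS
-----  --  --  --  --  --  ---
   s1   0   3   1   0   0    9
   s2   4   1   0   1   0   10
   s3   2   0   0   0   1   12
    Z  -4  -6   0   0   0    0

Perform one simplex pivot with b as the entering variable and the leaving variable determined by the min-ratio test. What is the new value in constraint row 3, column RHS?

12

Ratio test on column b — row 1: 9/3 = 3; row 2: 10/1 = 10; row 3: entry 0 ≤ 0. Minimum is 3 at row 1 (s1 leaves); pivot element 3.
Divide row 1 by 3; eliminate column b from the other rows.
Row 3 update in column RHS: 12 − 0·3 = 12.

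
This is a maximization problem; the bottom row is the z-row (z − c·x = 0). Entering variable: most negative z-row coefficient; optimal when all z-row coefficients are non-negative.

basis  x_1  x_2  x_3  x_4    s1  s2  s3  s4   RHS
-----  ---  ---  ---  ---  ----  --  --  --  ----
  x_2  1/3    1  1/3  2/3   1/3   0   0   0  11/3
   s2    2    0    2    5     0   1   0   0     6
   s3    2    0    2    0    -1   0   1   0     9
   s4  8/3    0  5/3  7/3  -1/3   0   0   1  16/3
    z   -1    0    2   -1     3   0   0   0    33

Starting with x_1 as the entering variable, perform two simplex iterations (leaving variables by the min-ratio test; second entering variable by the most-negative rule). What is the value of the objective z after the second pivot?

456/13

Ratio test on column x_1 — row 1: (11/3)/(1/3) = 11; row 2: 6/2 = 3; row 3: 9/2 = 9/2; row 4: (16/3)/(8/3) = 2. Minimum is 2 at row 4 (s4 leaves); pivot element 8/3.
Pivot on row 4; the z-row RHS becomes 33 − (-1)·2 = 35.
Next entering variable (most negative z-row entry -1/8): x_4.
Ratio test on column x_4 — row 1: 3/(3/8) = 8; row 2: 2/(13/4) = 8/13; row 3: entry -7/4 ≤ 0; row 4: 2/(7/8) = 16/7. Minimum is 8/13 at row 2 (s2 leaves); pivot element 13/4.
After the second pivot the z-row RHS is 35 − (-1/8)·(8/13) = 456/13.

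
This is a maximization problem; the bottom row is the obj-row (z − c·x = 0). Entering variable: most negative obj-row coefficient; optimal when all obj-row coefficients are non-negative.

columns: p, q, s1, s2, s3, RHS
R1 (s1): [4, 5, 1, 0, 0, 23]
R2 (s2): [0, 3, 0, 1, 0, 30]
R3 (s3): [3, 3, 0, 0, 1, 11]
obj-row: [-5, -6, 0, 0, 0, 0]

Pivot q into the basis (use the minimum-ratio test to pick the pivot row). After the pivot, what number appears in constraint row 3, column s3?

Ratio test on column q — row 1: 23/5 = 23/5; row 2: 30/3 = 10; row 3: 11/3 = 11/3. Minimum is 11/3 at row 3 (s3 leaves); pivot element 3.
Divide row 3 by 3; eliminate column q from the other rows.
In the new row 3, the s3 entry is the old entry divided by the pivot: 1/3 = 1/3.

1/3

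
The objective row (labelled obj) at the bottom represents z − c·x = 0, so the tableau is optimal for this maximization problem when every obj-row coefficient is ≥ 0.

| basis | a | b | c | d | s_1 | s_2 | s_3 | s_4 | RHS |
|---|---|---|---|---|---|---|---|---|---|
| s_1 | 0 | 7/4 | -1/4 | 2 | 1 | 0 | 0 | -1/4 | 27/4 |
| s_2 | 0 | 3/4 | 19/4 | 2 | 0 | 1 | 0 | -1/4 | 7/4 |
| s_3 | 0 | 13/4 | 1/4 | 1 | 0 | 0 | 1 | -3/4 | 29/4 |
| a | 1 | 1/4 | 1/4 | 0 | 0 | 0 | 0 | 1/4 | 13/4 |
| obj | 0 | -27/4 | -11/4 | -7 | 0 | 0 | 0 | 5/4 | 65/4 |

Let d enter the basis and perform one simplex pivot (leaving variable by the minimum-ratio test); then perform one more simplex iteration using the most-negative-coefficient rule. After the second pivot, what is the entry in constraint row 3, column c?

Ratio test on column d — row 1: (27/4)/2 = 27/8; row 2: (7/4)/2 = 7/8; row 3: (29/4)/1 = 29/4; row 4: entry 0 ≤ 0. Minimum is 7/8 at row 2 (s_2 leaves); pivot element 2.
Divide row 2 by 2; eliminate column d from the other rows.
Second iteration: most negative obj-row entry is -33/8 in column b, so b enters.
Ratio test on column b — row 1: 5/1 = 5; row 2: (7/8)/(3/8) = 7/3; row 3: (51/8)/(23/8) = 51/23; row 4: (13/4)/(1/4) = 13. Minimum is 51/23 at row 3 (s_3 leaves); pivot element 23/8.
Divide row 3 by 23/8; eliminate column b from the other rows.
After both pivots, the entry at constraint row 3, column c is -17/23.

-17/23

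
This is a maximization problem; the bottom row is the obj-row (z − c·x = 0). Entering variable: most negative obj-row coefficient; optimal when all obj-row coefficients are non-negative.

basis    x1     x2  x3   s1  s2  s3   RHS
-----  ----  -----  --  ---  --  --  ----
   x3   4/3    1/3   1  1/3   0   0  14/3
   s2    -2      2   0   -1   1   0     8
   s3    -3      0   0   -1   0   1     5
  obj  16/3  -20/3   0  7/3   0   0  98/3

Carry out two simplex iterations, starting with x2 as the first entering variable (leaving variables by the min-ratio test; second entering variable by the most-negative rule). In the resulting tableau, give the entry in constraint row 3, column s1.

Ratio test on column x2 — row 1: (14/3)/(1/3) = 14; row 2: 8/2 = 4; row 3: entry 0 ≤ 0. Minimum is 4 at row 2 (s2 leaves); pivot element 2.
Divide row 2 by 2; eliminate column x2 from the other rows.
Second iteration: most negative obj-row entry is -4/3 in column x1, so x1 enters.
Ratio test on column x1 — row 1: (10/3)/(5/3) = 2; row 2: entry -1 ≤ 0; row 3: entry -3 ≤ 0. Minimum is 2 at row 1 (x3 leaves); pivot element 5/3.
Divide row 1 by 5/3; eliminate column x1 from the other rows.
After both pivots, the entry at constraint row 3, column s1 is -1/10.

-1/10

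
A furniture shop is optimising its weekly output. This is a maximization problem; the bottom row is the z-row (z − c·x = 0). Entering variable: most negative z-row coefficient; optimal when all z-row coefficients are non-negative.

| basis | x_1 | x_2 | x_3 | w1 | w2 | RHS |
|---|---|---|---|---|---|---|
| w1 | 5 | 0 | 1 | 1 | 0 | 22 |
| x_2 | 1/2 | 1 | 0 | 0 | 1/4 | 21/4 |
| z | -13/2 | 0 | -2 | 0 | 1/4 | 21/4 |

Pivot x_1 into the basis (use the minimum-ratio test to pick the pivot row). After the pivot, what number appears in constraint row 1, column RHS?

22/5

Ratio test on column x_1 — row 1: 22/5 = 22/5; row 2: (21/4)/(1/2) = 21/2. Minimum is 22/5 at row 1 (w1 leaves); pivot element 5.
Divide row 1 by 5; eliminate column x_1 from the other rows.
In the new row 1, the RHS entry is the old entry divided by the pivot: 22/5 = 22/5.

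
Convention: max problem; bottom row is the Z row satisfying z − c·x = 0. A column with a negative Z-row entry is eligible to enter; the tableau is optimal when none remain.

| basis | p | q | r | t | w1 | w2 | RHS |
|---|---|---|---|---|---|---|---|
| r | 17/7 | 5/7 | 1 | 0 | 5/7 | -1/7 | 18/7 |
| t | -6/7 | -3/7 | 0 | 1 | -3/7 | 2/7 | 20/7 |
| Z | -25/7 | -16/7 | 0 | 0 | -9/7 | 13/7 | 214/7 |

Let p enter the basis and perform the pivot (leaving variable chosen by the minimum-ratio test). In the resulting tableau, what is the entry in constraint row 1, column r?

7/17

Ratio test on column p — row 1: (18/7)/(17/7) = 18/17; row 2: entry -6/7 ≤ 0. Minimum is 18/17 at row 1 (r leaves); pivot element 17/7.
Divide row 1 by 17/7; eliminate column p from the other rows.
In the new row 1, the r entry is the old entry divided by the pivot: 1/(17/7) = 7/17.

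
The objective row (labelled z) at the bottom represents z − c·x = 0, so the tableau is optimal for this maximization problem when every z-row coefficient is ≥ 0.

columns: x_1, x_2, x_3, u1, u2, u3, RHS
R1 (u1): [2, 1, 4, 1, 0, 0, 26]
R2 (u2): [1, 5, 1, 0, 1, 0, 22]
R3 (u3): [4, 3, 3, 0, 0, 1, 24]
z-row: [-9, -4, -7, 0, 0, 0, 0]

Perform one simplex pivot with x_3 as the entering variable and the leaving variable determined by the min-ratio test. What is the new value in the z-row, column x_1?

Ratio test on column x_3 — row 1: 26/4 = 13/2; row 2: 22/1 = 22; row 3: 24/3 = 8. Minimum is 13/2 at row 1 (u1 leaves); pivot element 4.
Divide row 1 by 4; eliminate column x_3 from the other rows.
z-row update in column x_1: -9 − (-7)·(1/2) = -11/2.

-11/2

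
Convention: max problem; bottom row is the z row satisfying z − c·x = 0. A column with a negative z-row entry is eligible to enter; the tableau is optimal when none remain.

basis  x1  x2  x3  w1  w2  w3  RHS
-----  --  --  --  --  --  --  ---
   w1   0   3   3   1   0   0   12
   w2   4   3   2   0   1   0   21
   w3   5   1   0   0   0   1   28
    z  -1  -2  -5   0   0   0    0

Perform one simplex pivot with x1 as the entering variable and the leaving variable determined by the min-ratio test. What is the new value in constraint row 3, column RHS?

Ratio test on column x1 — row 1: entry 0 ≤ 0; row 2: 21/4 = 21/4; row 3: 28/5 = 28/5. Minimum is 21/4 at row 2 (w2 leaves); pivot element 4.
Divide row 2 by 4; eliminate column x1 from the other rows.
Row 3 update in column RHS: 28 − 5·(21/4) = 7/4.

7/4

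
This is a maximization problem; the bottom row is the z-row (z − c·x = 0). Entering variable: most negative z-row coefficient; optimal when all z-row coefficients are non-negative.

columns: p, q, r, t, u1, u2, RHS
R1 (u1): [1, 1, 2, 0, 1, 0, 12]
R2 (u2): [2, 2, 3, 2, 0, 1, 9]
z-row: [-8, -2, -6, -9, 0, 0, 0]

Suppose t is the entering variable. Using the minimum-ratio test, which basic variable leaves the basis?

u2

Column t entries and ratios — u1: 0 ≤ 0, skip; u2: 9/2 = 9/2.
Smallest ratio is 9/2 in the row of u2, so u2 leaves.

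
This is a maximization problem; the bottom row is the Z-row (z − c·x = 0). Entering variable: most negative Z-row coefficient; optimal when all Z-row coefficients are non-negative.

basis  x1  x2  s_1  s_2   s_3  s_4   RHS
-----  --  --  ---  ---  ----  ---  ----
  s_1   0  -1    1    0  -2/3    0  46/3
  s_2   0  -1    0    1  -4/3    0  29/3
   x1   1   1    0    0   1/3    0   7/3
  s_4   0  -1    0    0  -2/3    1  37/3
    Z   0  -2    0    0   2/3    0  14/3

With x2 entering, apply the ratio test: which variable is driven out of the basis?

Column x2 entries and ratios — s_1: -1 ≤ 0, skip; s_2: -1 ≤ 0, skip; x1: (7/3)/1 = 7/3; s_4: -1 ≤ 0, skip.
Smallest ratio is 7/3 in the row of x1, so x1 leaves.

x1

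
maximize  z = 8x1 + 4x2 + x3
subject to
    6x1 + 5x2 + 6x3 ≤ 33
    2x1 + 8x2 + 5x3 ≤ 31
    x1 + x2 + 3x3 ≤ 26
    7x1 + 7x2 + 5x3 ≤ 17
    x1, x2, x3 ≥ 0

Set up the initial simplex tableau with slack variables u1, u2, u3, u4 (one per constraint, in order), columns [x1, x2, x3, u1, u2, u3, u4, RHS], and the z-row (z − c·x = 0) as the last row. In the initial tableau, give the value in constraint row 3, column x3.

3

Constraint 3 has coefficient 3 on x3.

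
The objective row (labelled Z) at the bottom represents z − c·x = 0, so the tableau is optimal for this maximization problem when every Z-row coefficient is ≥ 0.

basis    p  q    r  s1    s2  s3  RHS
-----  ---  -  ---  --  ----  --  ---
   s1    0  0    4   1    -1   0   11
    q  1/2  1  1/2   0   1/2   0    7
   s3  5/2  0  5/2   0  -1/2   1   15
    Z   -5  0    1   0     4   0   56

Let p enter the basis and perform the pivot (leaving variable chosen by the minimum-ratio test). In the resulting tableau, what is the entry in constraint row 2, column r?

Ratio test on column p — row 1: entry 0 ≤ 0; row 2: 7/(1/2) = 14; row 3: 15/(5/2) = 6. Minimum is 6 at row 3 (s3 leaves); pivot element 5/2.
Divide row 3 by 5/2; eliminate column p from the other rows.
Row 2 update in column r: 1/2 − (1/2)·1 = 0.

0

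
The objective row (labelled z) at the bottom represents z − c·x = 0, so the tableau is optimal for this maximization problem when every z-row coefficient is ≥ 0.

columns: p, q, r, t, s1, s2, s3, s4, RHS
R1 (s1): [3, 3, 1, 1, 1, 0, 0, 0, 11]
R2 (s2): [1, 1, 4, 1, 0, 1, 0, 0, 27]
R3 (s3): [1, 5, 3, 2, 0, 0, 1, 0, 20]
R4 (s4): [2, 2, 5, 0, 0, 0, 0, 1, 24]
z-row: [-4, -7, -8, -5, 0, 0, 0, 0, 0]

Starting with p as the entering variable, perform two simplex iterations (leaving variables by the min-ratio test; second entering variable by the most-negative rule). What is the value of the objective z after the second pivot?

524/13

Ratio test on column p — row 1: 11/3 = 11/3; row 2: 27/1 = 27; row 3: 20/1 = 20; row 4: 24/2 = 12. Minimum is 11/3 at row 1 (s1 leaves); pivot element 3.
Pivot on row 1; the z-row RHS becomes 0 − (-4)·(11/3) = 44/3.
Next entering variable (most negative z-row entry -20/3): r.
Ratio test on column r — row 1: (11/3)/(1/3) = 11; row 2: (70/3)/(11/3) = 70/11; row 3: (49/3)/(8/3) = 49/8; row 4: (50/3)/(13/3) = 50/13. Minimum is 50/13 at row 4 (s4 leaves); pivot element 13/3.
After the second pivot the z-row RHS is 44/3 − (-20/3)·(50/13) = 524/13.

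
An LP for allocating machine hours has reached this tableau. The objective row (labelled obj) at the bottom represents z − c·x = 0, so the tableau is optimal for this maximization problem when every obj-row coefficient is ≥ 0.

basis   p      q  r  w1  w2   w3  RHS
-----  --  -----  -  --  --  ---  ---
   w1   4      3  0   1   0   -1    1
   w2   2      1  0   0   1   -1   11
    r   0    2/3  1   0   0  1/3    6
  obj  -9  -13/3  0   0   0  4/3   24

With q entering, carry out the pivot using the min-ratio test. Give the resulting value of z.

229/9

Ratio test on column q — row 1: 1/3 = 1/3; row 2: 11/1 = 11; row 3: 6/(2/3) = 9. Minimum is 1/3 at row 1 (w1 leaves); pivot element 3.
Pivot on row 1; the obj-row RHS becomes 24 − (-13/3)·(1/3) = 229/9.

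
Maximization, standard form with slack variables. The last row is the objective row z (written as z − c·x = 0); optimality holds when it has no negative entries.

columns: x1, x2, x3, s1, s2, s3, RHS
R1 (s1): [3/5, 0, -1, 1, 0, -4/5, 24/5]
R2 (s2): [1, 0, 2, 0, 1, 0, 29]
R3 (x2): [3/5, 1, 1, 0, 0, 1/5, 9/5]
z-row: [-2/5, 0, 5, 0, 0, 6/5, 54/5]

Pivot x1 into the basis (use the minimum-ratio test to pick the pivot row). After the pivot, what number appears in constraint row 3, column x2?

Ratio test on column x1 — row 1: (24/5)/(3/5) = 8; row 2: 29/1 = 29; row 3: (9/5)/(3/5) = 3. Minimum is 3 at row 3 (x2 leaves); pivot element 3/5.
Divide row 3 by 3/5; eliminate column x1 from the other rows.
In the new row 3, the x2 entry is the old entry divided by the pivot: 1/(3/5) = 5/3.

5/3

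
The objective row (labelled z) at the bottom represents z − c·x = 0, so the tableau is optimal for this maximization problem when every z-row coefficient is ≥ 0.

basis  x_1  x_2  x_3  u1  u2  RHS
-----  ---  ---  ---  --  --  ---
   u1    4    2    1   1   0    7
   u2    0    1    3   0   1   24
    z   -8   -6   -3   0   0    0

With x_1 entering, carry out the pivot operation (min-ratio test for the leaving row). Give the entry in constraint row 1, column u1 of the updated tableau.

1/4

Ratio test on column x_1 — row 1: 7/4 = 7/4; row 2: entry 0 ≤ 0. Minimum is 7/4 at row 1 (u1 leaves); pivot element 4.
Divide row 1 by 4; eliminate column x_1 from the other rows.
In the new row 1, the u1 entry is the old entry divided by the pivot: 1/4 = 1/4.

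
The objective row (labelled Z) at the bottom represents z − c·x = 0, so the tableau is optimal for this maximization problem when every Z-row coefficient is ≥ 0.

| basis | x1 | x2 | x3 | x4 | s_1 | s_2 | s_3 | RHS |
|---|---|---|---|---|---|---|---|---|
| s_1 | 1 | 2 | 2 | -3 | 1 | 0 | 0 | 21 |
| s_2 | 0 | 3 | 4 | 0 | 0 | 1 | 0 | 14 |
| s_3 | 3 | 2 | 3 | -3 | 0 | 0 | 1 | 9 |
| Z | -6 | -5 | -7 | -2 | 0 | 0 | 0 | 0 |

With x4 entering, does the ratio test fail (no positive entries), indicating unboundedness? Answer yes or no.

Every constraint-row entry in column x4 is ≤ 0, so increasing x4 is unbounded.

yes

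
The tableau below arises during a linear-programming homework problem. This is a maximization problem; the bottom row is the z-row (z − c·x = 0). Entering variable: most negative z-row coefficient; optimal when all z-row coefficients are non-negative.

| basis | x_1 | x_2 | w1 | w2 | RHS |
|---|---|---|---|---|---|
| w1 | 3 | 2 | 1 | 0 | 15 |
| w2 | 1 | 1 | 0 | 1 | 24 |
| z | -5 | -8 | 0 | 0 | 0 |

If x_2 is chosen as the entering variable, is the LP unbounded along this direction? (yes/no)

no

Column x_2 has positive entries in row(s) 1, 2, so the ratio test bounds it — not unbounded.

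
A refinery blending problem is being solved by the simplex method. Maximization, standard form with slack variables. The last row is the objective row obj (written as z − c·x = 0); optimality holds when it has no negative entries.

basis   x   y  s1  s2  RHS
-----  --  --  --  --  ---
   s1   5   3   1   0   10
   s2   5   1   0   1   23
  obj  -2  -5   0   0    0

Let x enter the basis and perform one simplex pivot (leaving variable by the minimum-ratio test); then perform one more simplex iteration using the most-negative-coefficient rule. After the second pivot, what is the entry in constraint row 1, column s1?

1/3

Ratio test on column x — row 1: 10/5 = 2; row 2: 23/5 = 23/5. Minimum is 2 at row 1 (s1 leaves); pivot element 5.
Divide row 1 by 5; eliminate column x from the other rows.
Second iteration: most negative obj-row entry is -19/5 in column y, so y enters.
Ratio test on column y — row 1: 2/(3/5) = 10/3; row 2: entry -2 ≤ 0. Minimum is 10/3 at row 1 (x leaves); pivot element 3/5.
Divide row 1 by 3/5; eliminate column y from the other rows.
After both pivots, the entry at constraint row 1, column s1 is 1/3.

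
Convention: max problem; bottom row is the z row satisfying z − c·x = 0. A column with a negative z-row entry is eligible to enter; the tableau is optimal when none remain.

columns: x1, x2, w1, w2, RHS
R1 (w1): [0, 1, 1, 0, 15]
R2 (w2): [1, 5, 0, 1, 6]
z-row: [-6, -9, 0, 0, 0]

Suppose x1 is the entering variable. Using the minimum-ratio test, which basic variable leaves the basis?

w2

Column x1 entries and ratios — w1: 0 ≤ 0, skip; w2: 6/1 = 6.
Smallest ratio is 6 in the row of w2, so w2 leaves.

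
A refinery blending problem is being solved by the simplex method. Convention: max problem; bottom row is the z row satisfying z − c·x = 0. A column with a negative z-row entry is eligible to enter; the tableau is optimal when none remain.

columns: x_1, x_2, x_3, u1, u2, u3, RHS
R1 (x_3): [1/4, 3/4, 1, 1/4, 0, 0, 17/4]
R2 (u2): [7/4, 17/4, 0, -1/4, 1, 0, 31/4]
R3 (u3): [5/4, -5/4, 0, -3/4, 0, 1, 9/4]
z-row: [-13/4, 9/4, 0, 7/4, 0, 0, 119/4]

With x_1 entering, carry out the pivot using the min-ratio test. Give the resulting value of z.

178/5

Ratio test on column x_1 — row 1: (17/4)/(1/4) = 17; row 2: (31/4)/(7/4) = 31/7; row 3: (9/4)/(5/4) = 9/5. Minimum is 9/5 at row 3 (u3 leaves); pivot element 5/4.
Pivot on row 3; the z-row RHS becomes 119/4 − (-13/4)·(9/5) = 178/5.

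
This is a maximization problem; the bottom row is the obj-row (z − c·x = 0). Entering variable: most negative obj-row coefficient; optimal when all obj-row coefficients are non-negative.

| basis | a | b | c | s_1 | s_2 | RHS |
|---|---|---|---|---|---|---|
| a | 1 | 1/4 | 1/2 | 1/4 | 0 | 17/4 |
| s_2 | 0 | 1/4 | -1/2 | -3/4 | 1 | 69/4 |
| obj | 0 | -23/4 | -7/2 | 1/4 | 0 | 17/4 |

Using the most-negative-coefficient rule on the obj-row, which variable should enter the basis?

b

Negative obj-row entries: b: -23/4, c: -7/2.
The most negative is -23/4 in column b, so b enters.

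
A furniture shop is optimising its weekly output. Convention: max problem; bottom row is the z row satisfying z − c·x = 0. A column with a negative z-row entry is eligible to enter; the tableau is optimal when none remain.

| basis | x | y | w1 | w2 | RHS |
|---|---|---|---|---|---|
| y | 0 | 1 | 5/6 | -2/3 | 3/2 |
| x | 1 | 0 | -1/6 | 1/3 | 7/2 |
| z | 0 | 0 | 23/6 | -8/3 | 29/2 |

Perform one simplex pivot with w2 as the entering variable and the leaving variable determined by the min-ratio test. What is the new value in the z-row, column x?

Ratio test on column w2 — row 1: entry -2/3 ≤ 0; row 2: (7/2)/(1/3) = 21/2. Minimum is 21/2 at row 2 (x leaves); pivot element 1/3.
Divide row 2 by 1/3; eliminate column w2 from the other rows.
z-row update in column x: 0 − (-8/3)·3 = 8.

8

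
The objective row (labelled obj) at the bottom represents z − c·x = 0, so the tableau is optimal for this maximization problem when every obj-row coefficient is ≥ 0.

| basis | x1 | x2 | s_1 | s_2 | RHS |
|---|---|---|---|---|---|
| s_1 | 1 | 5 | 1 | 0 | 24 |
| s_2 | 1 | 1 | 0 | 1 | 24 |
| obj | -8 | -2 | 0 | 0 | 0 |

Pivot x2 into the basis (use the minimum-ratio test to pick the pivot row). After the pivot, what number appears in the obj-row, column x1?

Ratio test on column x2 — row 1: 24/5 = 24/5; row 2: 24/1 = 24. Minimum is 24/5 at row 1 (s_1 leaves); pivot element 5.
Divide row 1 by 5; eliminate column x2 from the other rows.
obj-row update in column x1: -8 − (-2)·(1/5) = -38/5.

-38/5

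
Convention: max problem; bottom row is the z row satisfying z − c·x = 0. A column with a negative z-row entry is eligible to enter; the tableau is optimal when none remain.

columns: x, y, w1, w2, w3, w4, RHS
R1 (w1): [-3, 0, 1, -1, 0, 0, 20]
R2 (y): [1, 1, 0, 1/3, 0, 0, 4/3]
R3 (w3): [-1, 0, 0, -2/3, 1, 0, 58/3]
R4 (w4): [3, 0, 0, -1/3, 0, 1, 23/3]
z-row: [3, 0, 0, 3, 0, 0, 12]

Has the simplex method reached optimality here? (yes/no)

yes

Every z-row coefficient is ≥ 0, so the tableau is optimal.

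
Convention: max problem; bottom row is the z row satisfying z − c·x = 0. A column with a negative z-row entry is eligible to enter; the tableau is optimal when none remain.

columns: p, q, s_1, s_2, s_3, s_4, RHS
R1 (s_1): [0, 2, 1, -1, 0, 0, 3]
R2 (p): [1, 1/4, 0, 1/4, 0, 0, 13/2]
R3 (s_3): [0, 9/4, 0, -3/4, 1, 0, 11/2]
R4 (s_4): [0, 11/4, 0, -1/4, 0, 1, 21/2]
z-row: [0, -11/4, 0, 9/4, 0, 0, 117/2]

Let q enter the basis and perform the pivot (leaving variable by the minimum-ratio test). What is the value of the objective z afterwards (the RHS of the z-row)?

Ratio test on column q — row 1: 3/2 = 3/2; row 2: (13/2)/(1/4) = 26; row 3: (11/2)/(9/4) = 22/9; row 4: (21/2)/(11/4) = 42/11. Minimum is 3/2 at row 1 (s_1 leaves); pivot element 2.
Pivot on row 1; the z-row RHS becomes 117/2 − (-11/4)·(3/2) = 501/8.

501/8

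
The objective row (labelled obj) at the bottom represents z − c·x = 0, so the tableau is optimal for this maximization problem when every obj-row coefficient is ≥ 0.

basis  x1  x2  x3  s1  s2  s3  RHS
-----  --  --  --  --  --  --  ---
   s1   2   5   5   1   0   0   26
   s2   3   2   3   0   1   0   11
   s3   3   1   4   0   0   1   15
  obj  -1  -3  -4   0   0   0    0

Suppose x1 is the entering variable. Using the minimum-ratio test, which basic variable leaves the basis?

s2

Column x1 entries and ratios — s1: 26/2 = 13; s2: 11/3 = 11/3; s3: 15/3 = 5.
Smallest ratio is 11/3 in the row of s2, so s2 leaves.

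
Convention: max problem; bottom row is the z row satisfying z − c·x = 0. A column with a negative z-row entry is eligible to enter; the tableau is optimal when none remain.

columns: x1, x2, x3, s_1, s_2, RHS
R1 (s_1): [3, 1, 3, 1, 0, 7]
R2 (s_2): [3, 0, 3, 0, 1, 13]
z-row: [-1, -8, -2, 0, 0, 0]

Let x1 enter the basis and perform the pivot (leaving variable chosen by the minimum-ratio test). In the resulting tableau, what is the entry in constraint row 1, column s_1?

Ratio test on column x1 — row 1: 7/3 = 7/3; row 2: 13/3 = 13/3. Minimum is 7/3 at row 1 (s_1 leaves); pivot element 3.
Divide row 1 by 3; eliminate column x1 from the other rows.
In the new row 1, the s_1 entry is the old entry divided by the pivot: 1/3 = 1/3.

1/3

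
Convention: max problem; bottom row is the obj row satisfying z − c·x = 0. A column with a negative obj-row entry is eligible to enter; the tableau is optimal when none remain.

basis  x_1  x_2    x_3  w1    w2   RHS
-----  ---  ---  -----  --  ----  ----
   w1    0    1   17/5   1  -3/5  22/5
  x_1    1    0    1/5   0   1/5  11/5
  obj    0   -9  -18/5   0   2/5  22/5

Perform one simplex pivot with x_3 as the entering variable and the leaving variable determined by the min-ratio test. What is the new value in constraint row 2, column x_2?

Ratio test on column x_3 — row 1: (22/5)/(17/5) = 22/17; row 2: (11/5)/(1/5) = 11. Minimum is 22/17 at row 1 (w1 leaves); pivot element 17/5.
Divide row 1 by 17/5; eliminate column x_3 from the other rows.
Row 2 update in column x_2: 0 − (1/5)·(5/17) = -1/17.

-1/17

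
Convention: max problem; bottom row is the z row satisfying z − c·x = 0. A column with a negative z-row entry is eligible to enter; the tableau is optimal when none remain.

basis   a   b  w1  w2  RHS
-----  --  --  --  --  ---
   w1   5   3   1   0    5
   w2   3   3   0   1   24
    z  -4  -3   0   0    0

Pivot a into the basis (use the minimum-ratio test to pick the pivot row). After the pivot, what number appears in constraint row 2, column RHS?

21

Ratio test on column a — row 1: 5/5 = 1; row 2: 24/3 = 8. Minimum is 1 at row 1 (w1 leaves); pivot element 5.
Divide row 1 by 5; eliminate column a from the other rows.
Row 2 update in column RHS: 24 − 3·1 = 21.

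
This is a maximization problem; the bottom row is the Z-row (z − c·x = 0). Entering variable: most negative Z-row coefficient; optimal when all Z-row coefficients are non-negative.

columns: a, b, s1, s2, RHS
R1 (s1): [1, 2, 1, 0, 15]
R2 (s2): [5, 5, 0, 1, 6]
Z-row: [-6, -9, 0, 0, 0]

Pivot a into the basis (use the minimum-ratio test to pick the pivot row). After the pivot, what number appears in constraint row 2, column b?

Ratio test on column a — row 1: 15/1 = 15; row 2: 6/5 = 6/5. Minimum is 6/5 at row 2 (s2 leaves); pivot element 5.
Divide row 2 by 5; eliminate column a from the other rows.
In the new row 2, the b entry is the old entry divided by the pivot: 5/5 = 1.

1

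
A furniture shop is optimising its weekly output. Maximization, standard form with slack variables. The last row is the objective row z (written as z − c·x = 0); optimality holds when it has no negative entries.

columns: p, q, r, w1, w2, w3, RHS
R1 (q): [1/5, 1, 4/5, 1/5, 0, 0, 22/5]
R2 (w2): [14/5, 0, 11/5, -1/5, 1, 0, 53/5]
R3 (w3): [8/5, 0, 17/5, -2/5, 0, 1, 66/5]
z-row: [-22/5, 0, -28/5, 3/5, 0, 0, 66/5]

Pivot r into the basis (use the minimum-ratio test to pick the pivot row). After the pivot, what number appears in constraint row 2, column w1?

1/17

Ratio test on column r — row 1: (22/5)/(4/5) = 11/2; row 2: (53/5)/(11/5) = 53/11; row 3: (66/5)/(17/5) = 66/17. Minimum is 66/17 at row 3 (w3 leaves); pivot element 17/5.
Divide row 3 by 17/5; eliminate column r from the other rows.
Row 2 update in column w1: -1/5 − (11/5)·(-2/17) = 1/17.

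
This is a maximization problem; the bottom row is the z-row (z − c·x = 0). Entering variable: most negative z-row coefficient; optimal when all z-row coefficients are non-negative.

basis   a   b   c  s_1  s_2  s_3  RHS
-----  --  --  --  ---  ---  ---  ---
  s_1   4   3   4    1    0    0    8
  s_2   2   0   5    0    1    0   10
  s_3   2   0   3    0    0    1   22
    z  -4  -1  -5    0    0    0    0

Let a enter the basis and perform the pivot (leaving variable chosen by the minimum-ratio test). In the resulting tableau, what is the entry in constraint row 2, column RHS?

Ratio test on column a — row 1: 8/4 = 2; row 2: 10/2 = 5; row 3: 22/2 = 11. Minimum is 2 at row 1 (s_1 leaves); pivot element 4.
Divide row 1 by 4; eliminate column a from the other rows.
Row 2 update in column RHS: 10 − 2·2 = 6.

6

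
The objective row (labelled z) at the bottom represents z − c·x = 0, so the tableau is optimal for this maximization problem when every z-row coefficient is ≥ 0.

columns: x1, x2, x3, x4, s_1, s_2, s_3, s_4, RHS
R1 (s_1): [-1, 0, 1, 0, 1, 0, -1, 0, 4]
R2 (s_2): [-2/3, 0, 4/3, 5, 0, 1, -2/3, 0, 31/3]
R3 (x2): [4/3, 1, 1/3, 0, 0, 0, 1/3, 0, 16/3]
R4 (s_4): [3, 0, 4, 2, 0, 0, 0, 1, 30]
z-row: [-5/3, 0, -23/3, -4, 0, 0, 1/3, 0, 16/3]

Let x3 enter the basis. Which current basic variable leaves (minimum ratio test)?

s_1

Column x3 entries and ratios — s_1: 4/1 = 4; s_2: (31/3)/(4/3) = 31/4; x2: (16/3)/(1/3) = 16; s_4: 30/4 = 15/2.
Smallest ratio is 4 in the row of s_1, so s_1 leaves.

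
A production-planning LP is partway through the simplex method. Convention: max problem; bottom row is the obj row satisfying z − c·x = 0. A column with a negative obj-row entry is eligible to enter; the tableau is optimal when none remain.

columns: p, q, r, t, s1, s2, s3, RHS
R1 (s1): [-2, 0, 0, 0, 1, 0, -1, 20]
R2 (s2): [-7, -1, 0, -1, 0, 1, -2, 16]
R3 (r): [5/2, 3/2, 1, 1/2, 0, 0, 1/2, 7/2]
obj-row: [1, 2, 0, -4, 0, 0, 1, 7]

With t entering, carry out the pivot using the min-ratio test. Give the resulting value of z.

35

Ratio test on column t — row 1: entry 0 ≤ 0; row 2: entry -1 ≤ 0; row 3: (7/2)/(1/2) = 7. Minimum is 7 at row 3 (r leaves); pivot element 1/2.
Pivot on row 3; the obj-row RHS becomes 7 − (-4)·7 = 35.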